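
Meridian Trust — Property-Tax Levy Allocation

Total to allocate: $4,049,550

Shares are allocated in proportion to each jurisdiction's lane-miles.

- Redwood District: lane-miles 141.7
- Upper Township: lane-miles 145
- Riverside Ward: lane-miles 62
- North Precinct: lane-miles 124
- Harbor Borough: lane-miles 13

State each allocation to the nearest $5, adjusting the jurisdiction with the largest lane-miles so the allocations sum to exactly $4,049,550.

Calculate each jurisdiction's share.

Redwood District: $1,181,430 · Upper Township: $1,208,945 · Riverside Ward: $516,930 · North Precinct: $1,033,855 · Harbor Borough: $108,390

Combined lane-miles = 141.7 + 145 + 62 + 124 + 13 = 485.7.
Raw shares: Redwood District 1,181,431.41; Upper Township 1,208,945.34; Riverside Ward 516,928.35; North Precinct 1,033,856.70; Harbor Borough 108,388.20.
After rounding ($5): Redwood District $1,181,430; Upper Township $1,208,945; Riverside Ward $516,930; North Precinct $1,033,855; Harbor Borough $108,390. Sum = $4,049,550.
Rounded total matches; no reconciliation needed.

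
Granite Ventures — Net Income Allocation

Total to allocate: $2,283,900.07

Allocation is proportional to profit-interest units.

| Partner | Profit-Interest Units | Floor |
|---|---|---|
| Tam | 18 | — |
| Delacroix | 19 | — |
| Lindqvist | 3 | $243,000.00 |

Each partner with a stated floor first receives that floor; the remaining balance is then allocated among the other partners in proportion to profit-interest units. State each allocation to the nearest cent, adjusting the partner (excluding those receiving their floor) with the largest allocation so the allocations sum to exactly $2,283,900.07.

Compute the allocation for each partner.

Minimums first: Lindqvist $243,000.00. Remaining pool $2,040,900.07.
Remaining pool split over remaining profit-interest units 37: Tam 992,870.3043 → $992,870.30; Delacroix 1,048,029.7657 → $1,048,029.77.

Tam: $992,870.30 | Delacroix: $1,048,029.77 | Lindqvist: $243,000.00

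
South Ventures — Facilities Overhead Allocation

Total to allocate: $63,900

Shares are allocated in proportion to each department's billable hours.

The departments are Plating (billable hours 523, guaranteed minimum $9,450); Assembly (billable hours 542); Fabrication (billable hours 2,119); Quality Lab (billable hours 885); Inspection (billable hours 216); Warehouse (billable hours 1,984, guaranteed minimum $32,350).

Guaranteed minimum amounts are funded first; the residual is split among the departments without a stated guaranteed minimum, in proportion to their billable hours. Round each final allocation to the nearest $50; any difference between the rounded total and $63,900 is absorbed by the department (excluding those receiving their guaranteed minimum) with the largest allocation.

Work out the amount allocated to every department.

Guaranteed amounts: Plating $9,450; Warehouse $32,350. Balance $22,100.
Balance split over remaining billable hours 3,762: Assembly 3,184.00 → $3,200; Fabrication 12,448.14 → $12,450; Quality Lab 5,198.96 → $5,200; Inspection 1,268.90 → $1,250.

Plating: $9,450 · Assembly: $3,200 · Fabrication: $12,450 · Quality Lab: $5,200 · Inspection: $1,250 · Warehouse: $32,350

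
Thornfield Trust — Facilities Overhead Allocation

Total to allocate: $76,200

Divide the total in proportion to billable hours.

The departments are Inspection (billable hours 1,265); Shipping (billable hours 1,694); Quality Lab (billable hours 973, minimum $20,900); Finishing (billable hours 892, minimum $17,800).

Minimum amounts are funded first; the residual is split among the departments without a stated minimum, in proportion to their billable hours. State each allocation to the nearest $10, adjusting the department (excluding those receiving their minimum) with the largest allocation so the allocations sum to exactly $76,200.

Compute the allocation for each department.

Inspection: $16,030; Shipping: $21,470; Quality Lab: $20,900; Finishing: $17,800

Fund the minimums — Quality Lab $20,900; Finishing $17,800. Residual $37,500.
Residual split over remaining billable hours 2,959: Inspection 16,031.60 → $16,030; Shipping 21,468.40 → $21,470.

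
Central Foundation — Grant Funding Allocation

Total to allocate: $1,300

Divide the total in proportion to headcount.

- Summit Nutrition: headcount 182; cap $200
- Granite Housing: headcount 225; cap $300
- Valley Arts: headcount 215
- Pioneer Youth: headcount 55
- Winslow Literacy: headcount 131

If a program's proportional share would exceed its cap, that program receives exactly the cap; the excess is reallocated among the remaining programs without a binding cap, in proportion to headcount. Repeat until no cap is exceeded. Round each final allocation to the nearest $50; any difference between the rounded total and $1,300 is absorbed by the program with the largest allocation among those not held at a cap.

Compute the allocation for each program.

Sum of headcount: 808.
Unconstrained shares: Summit Nutrition 292.82; Granite Housing 362.00; Valley Arts 345.92; Pioneer Youth 88.49; Winslow Literacy 210.77.
Cap binds for Summit Nutrition ($200), Granite Housing ($300); residual $800 reallocated over remaining headcount 401.
Remaining shares: Valley Arts 428.93 → $450; Pioneer Youth 109.73 → $100; Winslow Literacy 261.35 → $250.

Summit Nutrition: $200; Granite Housing: $300; Valley Arts: $450; Pioneer Youth: $100; Winslow Literacy: $250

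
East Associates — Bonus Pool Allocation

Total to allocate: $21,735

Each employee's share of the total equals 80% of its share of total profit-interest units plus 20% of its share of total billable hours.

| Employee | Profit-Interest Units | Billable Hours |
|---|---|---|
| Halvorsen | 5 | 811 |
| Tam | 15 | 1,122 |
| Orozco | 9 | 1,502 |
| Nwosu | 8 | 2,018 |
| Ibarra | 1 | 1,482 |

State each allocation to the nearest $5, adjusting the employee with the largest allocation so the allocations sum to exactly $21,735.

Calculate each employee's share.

Halvorsen: $2,795 | Tam: $7,570 | Orozco: $5,060 | Nwosu: $4,925 | Ibarra: $1,385

Profit-interest units total 38; billable hours total 6,935.
Blended shares (80% profit-interest units + 20% billable hours): Halvorsen 0.1287; Tam 0.3481; Orozco 0.2328; Nwosu 0.2266; Ibarra 0.0638.
Proportional shares: Halvorsen 2,796.25; Tam 7,566.98; Orozco 5,059.69; Nwosu 4,925.56; Ibarra 1,386.53.
At nearest $5: Halvorsen $2,795; Tam $7,565; Orozco $5,060; Nwosu $4,925; Ibarra $1,385. Sum = $21,730.
Difference $21,735 − $21,730 = +$5 applied to largest allocation (Tam): Tam becomes $7,570.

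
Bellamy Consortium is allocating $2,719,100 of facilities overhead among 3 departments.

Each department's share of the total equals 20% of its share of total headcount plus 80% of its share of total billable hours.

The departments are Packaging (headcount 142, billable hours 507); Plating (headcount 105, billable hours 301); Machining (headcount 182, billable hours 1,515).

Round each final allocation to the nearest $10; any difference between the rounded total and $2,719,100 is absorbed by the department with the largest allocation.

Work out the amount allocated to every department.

Totals — headcount 429, billable hours 2,323.
Combined weights (20% headcount + 80% billable hours): Packaging 0.2408; Plating 0.1526; Machining 0.6066.
Pro-rata amounts: Packaging 654,765.46; Plating 414,962.15; Machining 1,649,372.38.
At nearest $10: Packaging $654,770; Plating $414,960; Machining $1,649,370. Sum = $2,719,100.
Sum already equals the total — no adjustment.

Packaging: $654,770; Plating: $414,960; Machining: $1,649,370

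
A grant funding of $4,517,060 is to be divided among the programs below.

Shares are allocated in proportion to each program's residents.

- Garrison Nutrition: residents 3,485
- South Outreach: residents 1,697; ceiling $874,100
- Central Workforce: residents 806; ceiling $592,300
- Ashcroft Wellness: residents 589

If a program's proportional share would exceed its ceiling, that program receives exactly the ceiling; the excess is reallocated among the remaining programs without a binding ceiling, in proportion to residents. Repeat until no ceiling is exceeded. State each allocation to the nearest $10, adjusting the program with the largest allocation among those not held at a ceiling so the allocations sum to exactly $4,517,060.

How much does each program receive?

Residents total: 6,577.
Proportional shares (ignoring caps): Garrison Nutrition 2,393,485.49; South Outreach 1,165,493.51; Central Workforce 553,557.91; Ashcroft Wellness 404,523.09.
Capped: South Outreach ($874,100); remaining pool $3,642,960 reallocated over remaining residents 4,880.
Capped: Central Workforce ($592,300); remaining pool $3,050,660 reallocated over remaining residents 4,074.
Shares after redistribution: Garrison Nutrition 2,609,609.74 → $2,609,610; Ashcroft Wellness 441,050.26 → $441,050.

Garrison Nutrition: $2,609,610 · South Outreach: $874,100 · Central Workforce: $592,300 · Ashcroft Wellness: $441,050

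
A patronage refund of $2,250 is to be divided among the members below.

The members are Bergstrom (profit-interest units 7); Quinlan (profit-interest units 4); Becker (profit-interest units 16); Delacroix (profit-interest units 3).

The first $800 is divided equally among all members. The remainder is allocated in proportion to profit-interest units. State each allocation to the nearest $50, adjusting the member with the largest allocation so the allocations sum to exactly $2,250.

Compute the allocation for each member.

Bergstrom: $550; Quinlan: $400; Becker: $950; Delacroix: $350

Equal tier: $800 ÷ 4 = $200 apiece.
Remainder $1,450 by profit-interest units (total 30): Bergstrom 338.33 → $350; Quinlan 193.33 → $200; Becker 773.33 → $750; Delacroix 145.00 → $150.
Totals: Bergstrom $200 + $350 = $550; Quinlan $200 + $200 = $400; Becker $200 + $750 = $950; Delacroix $200 + $150 = $350.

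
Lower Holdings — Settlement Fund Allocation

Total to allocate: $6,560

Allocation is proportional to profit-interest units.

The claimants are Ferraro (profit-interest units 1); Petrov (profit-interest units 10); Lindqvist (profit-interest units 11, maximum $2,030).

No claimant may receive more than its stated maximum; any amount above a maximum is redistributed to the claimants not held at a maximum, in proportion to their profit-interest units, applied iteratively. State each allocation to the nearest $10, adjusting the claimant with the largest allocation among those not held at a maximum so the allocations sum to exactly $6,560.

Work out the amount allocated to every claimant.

Combined profit-interest units = 22.
Pro-rata shares before constraints: Ferraro 298.18; Petrov 2,981.82; Lindqvist 3,280.00.
Cap binds for Lindqvist ($2,030); residual $4,530 reallocated over remaining profit-interest units 11.
Remaining shares: Ferraro 411.82 → $410; Petrov 4,118.18 → $4,120.

Ferraro: $410 · Petrov: $4,120 · Lindqvist: $2,030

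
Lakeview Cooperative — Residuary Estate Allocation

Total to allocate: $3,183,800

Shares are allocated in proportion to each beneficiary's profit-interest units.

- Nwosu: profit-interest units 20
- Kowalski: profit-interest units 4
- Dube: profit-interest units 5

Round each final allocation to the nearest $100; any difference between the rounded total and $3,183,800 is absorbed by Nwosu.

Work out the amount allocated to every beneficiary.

Nwosu: $2,195,800 | Kowalski: $439,100 | Dube: $548,900

Profit-interest units total: 29.
Pro-rata amounts: Nwosu 20/29 × $3,183,800 = 2,195,724.14; Kowalski 4/29 × $3,183,800 = 439,144.83; Dube 5/29 × $3,183,800 = 548,931.03.
At nearest $100: Nwosu $2,195,700; Kowalski $439,100; Dube $548,900. Sum = $3,183,700.
Difference $3,183,800 − $3,183,700 = +$100 applied to Nwosu: Nwosu becomes $2,195,800.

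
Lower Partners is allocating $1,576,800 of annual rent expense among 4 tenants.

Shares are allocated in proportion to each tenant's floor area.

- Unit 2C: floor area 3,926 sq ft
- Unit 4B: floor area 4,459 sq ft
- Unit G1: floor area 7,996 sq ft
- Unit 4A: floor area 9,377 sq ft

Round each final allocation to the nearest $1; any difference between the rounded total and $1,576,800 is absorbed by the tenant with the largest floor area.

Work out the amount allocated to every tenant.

Sum of floor area: 3,926 + 4,459 + 7,996 + 9,377 = 25,758.
Unrounded shares: Unit 2C 240,333.75; Unit 4B 272,961.84; Unit G1 489,482.60; Unit 4A 574,021.80.
At nearest $1: Unit 2C $240,334; Unit 4B $272,962; Unit G1 $489,483; Unit 4A $574,022. Sum = $1,576,801.
Difference $1,576,800 − $1,576,801 = −$1 applied to largest floor area (Unit 4A): Unit 4A becomes $574,021.

Unit 2C: $240,334 · Unit 4B: $272,962 · Unit G1: $489,483 · Unit 4A: $574,021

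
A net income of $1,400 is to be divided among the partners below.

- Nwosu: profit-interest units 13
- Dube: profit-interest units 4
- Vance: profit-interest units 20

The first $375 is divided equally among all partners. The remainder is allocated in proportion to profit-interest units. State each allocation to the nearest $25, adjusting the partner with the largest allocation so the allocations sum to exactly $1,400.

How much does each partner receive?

$375 shared equally gives $125 per partner.
Remainder $1,025 by profit-interest units (total 37): Nwosu 360.14 → $350; Dube 110.81 → $100; Vance 554.05 → $550.
Rounding difference +$25 on remainder applied to Vance.
Totals: Nwosu $125 + $350 = $475; Dube $125 + $100 = $225; Vance $125 + $575 = $700.

Nwosu: $475; Dube: $225; Vance: $700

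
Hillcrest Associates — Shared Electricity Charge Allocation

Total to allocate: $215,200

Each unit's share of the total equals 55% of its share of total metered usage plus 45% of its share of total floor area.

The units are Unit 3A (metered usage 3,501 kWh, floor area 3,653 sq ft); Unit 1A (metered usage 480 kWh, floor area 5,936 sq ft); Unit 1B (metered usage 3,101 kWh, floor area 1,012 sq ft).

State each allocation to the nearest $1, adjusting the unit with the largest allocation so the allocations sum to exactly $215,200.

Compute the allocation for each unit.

Totals — metered usage 7,082, floor area 10,601.
Combined weights (55% metered usage + 45% floor area): Unit 3A 0.4270; Unit 1A 0.2893; Unit 1B 0.2838.
Pro-rata amounts: Unit 3A 91,881.60; Unit 1A 62,247.43; Unit 1B 61,070.98.
At nearest $1: Unit 3A $91,882; Unit 1A $62,247; Unit 1B $61,071. Sum = $215,200.
Sum already equals the total — no adjustment.

Unit 3A: $91,882; Unit 1A: $62,247; Unit 1B: $61,071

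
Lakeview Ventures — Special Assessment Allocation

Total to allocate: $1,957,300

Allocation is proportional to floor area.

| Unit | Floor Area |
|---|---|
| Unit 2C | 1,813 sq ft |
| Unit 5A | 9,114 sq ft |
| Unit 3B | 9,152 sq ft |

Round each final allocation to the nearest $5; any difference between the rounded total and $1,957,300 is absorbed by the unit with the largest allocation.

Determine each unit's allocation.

Combined floor area = 20,079.
Proportional shares: Unit 2C 1,813/20,079 × $1,957,300 = 176,731.16; Unit 5A 9,114/20,079 × $1,957,300 = 888,432.30; Unit 3B 9,152/20,079 × $1,957,300 = 892,136.54.
After rounding ($5): Unit 2C $176,730; Unit 5A $888,430; Unit 3B $892,135. Sum = $1,957,295.
Difference $1,957,300 − $1,957,295 = +$5 applied to largest allocation (Unit 3B): Unit 3B becomes $892,140.

Unit 2C: $176,730 | Unit 5A: $888,430 | Unit 3B: $892,140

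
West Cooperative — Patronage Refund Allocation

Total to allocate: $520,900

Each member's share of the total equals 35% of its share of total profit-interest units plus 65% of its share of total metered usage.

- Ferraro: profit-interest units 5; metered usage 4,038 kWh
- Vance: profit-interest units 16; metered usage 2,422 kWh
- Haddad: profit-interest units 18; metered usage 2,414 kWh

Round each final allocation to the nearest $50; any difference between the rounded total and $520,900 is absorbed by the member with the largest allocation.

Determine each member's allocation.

Profit-interest units total 39; metered usage total 8,874.
Composite weights (35% profit-interest units + 65% metered usage): Ferraro 0.3406; Vance 0.3210; Haddad 0.3384.
Raw shares: Ferraro 177,442.48; Vance 167,206.63; Haddad 176,250.88.
Rounded to nearest $50: Ferraro $177,450; Vance $167,200; Haddad $176,250. Sum = $520,900.
Sum already equals the total — no adjustment.

Ferraro: $177,450 | Vance: $167,200 | Haddad: $176,250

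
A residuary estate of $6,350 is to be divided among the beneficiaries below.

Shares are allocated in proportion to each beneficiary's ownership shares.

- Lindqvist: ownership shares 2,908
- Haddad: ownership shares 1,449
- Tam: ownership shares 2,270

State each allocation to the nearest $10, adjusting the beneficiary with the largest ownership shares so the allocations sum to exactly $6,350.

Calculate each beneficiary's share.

Lindqvist: $2,780 · Haddad: $1,390 · Tam: $2,180

Sum of ownership shares: 6,627.
Pro-rata amounts: Lindqvist 2,908/6,627 × $6,350 = 2,786.45; Haddad 1,449/6,627 × $6,350 = 1,388.43; Tam 2,270/6,627 × $6,350 = 2,175.12.
Rounded to nearest $10: Lindqvist $2,790; Haddad $1,390; Tam $2,180. Sum = $6,360.
Difference $6,350 − $6,360 = −$10 applied to largest ownership shares (Lindqvist): Lindqvist becomes $2,780.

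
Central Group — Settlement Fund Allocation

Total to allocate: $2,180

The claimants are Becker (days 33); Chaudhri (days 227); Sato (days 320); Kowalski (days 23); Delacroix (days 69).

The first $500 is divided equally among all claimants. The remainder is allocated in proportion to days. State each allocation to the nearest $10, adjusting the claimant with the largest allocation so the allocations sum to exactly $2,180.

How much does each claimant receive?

$500 shared equally gives $100 per claimant.
Remainder $1,680 by days (total 672): Becker 82.50 → $80; Chaudhri 567.50 → $570; Sato 800.00 → $800; Kowalski 57.50 → $60; Delacroix 172.50 → $170.
Totals: Becker $100 + $80 = $180; Chaudhri $100 + $570 = $670; Sato $100 + $800 = $900; Kowalski $100 + $60 = $160; Delacroix $100 + $170 = $270.

Becker: $180; Chaudhri: $670; Sato: $900; Kowalski: $160; Delacroix: $270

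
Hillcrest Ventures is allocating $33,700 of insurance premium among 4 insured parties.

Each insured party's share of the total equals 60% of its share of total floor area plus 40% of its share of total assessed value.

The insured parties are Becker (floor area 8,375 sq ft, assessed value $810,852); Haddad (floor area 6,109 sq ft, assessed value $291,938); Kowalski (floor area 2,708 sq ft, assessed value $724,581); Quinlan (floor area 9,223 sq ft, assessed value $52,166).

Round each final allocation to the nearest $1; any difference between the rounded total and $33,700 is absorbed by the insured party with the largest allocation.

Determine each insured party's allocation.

Becker: $12,226 · Haddad: $6,770 · Kowalski: $7,270 · Quinlan: $7,434

Floor area total 26,415; assessed value total 1,879,537.
Composite weights (60% floor area + 40% assessed value): Becker 0.3628; Haddad 0.2009; Kowalski 0.2157; Quinlan 0.2206.
Raw shares: Becker 12,226.26; Haddad 6,770.05; Kowalski 7,269.58; Quinlan 7,434.10.
Rounded to nearest $1: Becker $12,226; Haddad $6,770; Kowalski $7,270; Quinlan $7,434. Sum = $33,700.
Sum already equals the total — no adjustment.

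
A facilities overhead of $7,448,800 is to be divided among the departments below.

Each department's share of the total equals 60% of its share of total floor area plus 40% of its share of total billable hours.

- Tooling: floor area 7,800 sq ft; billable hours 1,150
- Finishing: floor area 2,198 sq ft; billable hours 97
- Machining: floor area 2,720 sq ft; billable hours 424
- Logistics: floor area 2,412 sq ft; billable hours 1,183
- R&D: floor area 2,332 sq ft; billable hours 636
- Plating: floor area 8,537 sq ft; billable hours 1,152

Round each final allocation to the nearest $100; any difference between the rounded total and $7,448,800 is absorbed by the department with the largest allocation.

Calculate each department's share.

Floor area total 25,999; billable hours total 4,642.
Combined weights (60% floor area + 40% billable hours): Tooling 0.2791; Finishing 0.0591; Machining 0.0993; Logistics 0.1576; R&D 0.1086; Plating 0.2963.
Proportional shares: Tooling 2,078,976.03; Finishing 440,101.13; Machining 739,722.61; Logistics 1,173,949.49; R&D 809,099.22; Plating 2,206,951.52.
After rounding ($100): Tooling $2,079,000; Finishing $440,100; Machining $739,700; Logistics $1,173,900; R&D $809,100; Plating $2,207,000. Sum = $7,448,800.
Rounded total matches; no reconciliation needed.

Tooling: $2,079,000; Finishing: $440,100; Machining: $739,700; Logistics: $1,173,900; R&D: $809,100; Plating: $2,207,000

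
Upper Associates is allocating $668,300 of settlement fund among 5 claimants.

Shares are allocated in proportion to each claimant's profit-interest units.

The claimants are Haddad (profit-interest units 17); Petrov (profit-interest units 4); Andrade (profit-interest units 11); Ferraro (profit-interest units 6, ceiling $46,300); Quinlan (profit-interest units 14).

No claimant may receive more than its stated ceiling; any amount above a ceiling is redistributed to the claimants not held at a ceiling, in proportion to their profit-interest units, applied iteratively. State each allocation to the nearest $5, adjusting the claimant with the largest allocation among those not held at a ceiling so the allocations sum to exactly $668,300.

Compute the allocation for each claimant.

Sum of profit-interest units: 52.
Unconstrained shares: Haddad 218,482.69; Petrov 51,407.69; Andrade 141,371.15; Ferraro 77,111.54; Quinlan 179,926.92.
Cap binds for Ferraro ($46,300); residual $622,000 reallocated over remaining profit-interest units 46.
Remaining shares: Haddad 229,869.57 → $229,870; Petrov 54,086.96 → $54,085; Andrade 148,739.13 → $148,740; Quinlan 189,304.35 → $189,305.

Haddad: $229,870; Petrov: $54,085; Andrade: $148,740; Ferraro: $46,300; Quinlan: $189,305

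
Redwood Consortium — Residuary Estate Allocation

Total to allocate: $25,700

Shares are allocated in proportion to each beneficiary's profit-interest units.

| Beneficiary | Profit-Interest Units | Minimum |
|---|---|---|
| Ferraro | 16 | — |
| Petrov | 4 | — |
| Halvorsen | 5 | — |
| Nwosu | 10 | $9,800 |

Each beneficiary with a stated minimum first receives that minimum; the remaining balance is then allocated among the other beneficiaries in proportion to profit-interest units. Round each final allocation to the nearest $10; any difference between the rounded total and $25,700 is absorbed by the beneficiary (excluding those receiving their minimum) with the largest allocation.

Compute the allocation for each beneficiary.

Ferraro: $10,180; Petrov: $2,540; Halvorsen: $3,180; Nwosu: $9,800

Fund the minimums — Nwosu $9,800. Residual $15,900.
Residual split over remaining profit-interest units 25: Ferraro 10,176.00 → $10,180; Petrov 2,544.00 → $2,540; Halvorsen 3,180.00 → $3,180.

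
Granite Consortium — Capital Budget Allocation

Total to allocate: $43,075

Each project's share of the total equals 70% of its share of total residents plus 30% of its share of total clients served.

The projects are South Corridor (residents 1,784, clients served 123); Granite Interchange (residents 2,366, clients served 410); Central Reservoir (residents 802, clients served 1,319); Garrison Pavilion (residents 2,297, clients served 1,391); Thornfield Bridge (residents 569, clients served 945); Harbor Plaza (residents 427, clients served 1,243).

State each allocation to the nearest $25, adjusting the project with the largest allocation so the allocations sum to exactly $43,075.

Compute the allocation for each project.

Totals — residents 8,245, clients served 5,431.
Blended shares (70% residents + 30% clients served): South Corridor 0.1583; Granite Interchange 0.2235; Central Reservoir 0.1409; Garrison Pavilion 0.2719; Thornfield Bridge 0.1005; Harbor Plaza 0.1049.
Raw shares: South Corridor 6,816.87; Granite Interchange 9,628.17; Central Reservoir 6,071.39; Garrison Pavilion 11,710.02; Thornfield Bridge 4,329.40; Harbor Plaza 4,519.16.
After rounding ($25): South Corridor $6,825; Granite Interchange $9,625; Central Reservoir $6,075; Garrison Pavilion $11,700; Thornfield Bridge $4,325; Harbor Plaza $4,525. Sum = $43,075.
Sum already equals the total — no adjustment.

South Corridor: $6,825; Granite Interchange: $9,625; Central Reservoir: $6,075; Garrison Pavilion: $11,700; Thornfield Bridge: $4,325; Harbor Plaza: $4,525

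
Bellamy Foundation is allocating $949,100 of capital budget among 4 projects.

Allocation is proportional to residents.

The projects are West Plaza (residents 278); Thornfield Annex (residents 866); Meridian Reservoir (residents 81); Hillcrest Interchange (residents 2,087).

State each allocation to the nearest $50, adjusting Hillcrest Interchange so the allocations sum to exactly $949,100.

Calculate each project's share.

Combined residents = 3,312.
Proportional shares: West Plaza 278/3,312 × $949,100 = 79,664.79; Thornfield Annex 866/3,312 × $949,100 = 248,164.43; Meridian Reservoir 81/3,312 × $949,100 = 23,211.68; Hillcrest Interchange 2,087/3,312 × $949,100 = 598,059.09.
After rounding ($50): West Plaza $79,650; Thornfield Annex $248,150; Meridian Reservoir $23,200; Hillcrest Interchange $598,050. Sum = $949,050.
Difference $949,100 − $949,050 = +$50 applied to Hillcrest Interchange: Hillcrest Interchange becomes $598,100.

West Plaza: $79,650 | Thornfield Annex: $248,150 | Meridian Reservoir: $23,200 | Hillcrest Interchange: $598,100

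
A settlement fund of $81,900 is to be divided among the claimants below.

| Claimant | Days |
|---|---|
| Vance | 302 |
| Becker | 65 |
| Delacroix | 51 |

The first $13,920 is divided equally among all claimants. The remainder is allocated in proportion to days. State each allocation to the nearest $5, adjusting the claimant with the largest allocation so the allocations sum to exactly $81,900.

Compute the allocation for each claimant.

$13,920 shared equally gives $4,640 per claimant.
Remainder $67,980 by days (total 418): Vance 49,114.74 → $49,115; Becker 10,571.05 → $10,570; Delacroix 8,294.21 → $8,295.
Totals: Vance $4,640 + $49,115 = $53,755; Becker $4,640 + $10,570 = $15,210; Delacroix $4,640 + $8,295 = $12,935.

Vance: $53,755 | Becker: $15,210 | Delacroix: $12,935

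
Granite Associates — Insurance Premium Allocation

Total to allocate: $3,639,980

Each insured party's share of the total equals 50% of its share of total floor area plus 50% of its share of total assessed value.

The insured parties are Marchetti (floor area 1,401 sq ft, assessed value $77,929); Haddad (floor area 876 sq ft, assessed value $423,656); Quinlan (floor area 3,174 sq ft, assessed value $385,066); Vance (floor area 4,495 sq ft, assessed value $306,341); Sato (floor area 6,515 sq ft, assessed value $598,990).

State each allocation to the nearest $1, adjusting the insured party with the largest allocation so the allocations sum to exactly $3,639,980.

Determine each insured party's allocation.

Marchetti: $234,047 | Haddad: $527,131 | Quinlan: $742,014 | Vance: $808,113 | Sato: $1,328,675

Floor area total 16,461; assessed value total 1,791,982.
Combined weights (50% floor area + 50% assessed value): Marchetti 0.0643; Haddad 0.1448; Quinlan 0.2039; Vance 0.2220; Sato 0.3650.
Proportional shares: Marchetti 234,046.82; Haddad 527,131.43; Quinlan 742,013.80; Vance 808,113.08; Sato 1,328,674.86.
After rounding ($1): Marchetti $234,047; Haddad $527,131; Quinlan $742,014; Vance $808,113; Sato $1,328,675. Sum = $3,639,980.
No rounding difference to absorb.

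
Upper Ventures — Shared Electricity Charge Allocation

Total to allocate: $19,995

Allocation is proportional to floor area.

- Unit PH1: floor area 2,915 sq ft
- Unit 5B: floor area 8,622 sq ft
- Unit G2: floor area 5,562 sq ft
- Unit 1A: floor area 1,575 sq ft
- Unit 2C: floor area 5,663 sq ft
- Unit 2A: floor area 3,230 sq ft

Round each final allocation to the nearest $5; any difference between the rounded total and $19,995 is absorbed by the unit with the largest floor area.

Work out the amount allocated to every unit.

Sum of floor area: 27,567.
Unrounded shares: Unit PH1 2,915/27,567 × $19,995 = 2,114.32; Unit 5B 8,622/27,567 × $19,995 = 6,253.74; Unit G2 5,562/27,567 × $19,995 = 4,034.25; Unit 1A 1,575/27,567 × $19,995 = 1,142.38; Unit 2C 5,663/27,567 × $19,995 = 4,107.51; Unit 2A 3,230/27,567 × $19,995 = 2,342.80.
After rounding ($5): Unit PH1 $2,115; Unit 5B $6,255; Unit G2 $4,035; Unit 1A $1,140; Unit 2C $4,110; Unit 2A $2,345. Sum = $20,000.
Difference $19,995 − $20,000 = −$5 applied to largest floor area (Unit 5B): Unit 5B becomes $6,250.

Unit PH1: $2,115 | Unit 5B: $6,250 | Unit G2: $4,035 | Unit 1A: $1,140 | Unit 2C: $4,110 | Unit 2A: $2,345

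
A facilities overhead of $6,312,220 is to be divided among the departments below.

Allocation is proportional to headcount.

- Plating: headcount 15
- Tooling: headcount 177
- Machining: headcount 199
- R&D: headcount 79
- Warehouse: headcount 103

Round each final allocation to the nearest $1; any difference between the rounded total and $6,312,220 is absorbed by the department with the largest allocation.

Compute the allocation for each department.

Headcount total: 573.
Unrounded shares: Plating 15/573 × $6,312,220 = 165,241.36; Tooling 177/573 × $6,312,220 = 1,949,848.06; Machining 199/573 × $6,312,220 = 2,192,202.06; R&D 79/573 × $6,312,220 = 870,271.17; Warehouse 103/573 × $6,312,220 = 1,134,657.35.
At nearest $1: Plating $165,241; Tooling $1,949,848; Machining $2,192,202; R&D $870,271; Warehouse $1,134,657. Sum = $6,312,219.
Difference $6,312,220 − $6,312,219 = +$1 applied to largest allocation (Machining): Machining becomes $2,192,203.

Plating: $165,241; Tooling: $1,949,848; Machining: $2,192,203; R&D: $870,271; Warehouse: $1,134,657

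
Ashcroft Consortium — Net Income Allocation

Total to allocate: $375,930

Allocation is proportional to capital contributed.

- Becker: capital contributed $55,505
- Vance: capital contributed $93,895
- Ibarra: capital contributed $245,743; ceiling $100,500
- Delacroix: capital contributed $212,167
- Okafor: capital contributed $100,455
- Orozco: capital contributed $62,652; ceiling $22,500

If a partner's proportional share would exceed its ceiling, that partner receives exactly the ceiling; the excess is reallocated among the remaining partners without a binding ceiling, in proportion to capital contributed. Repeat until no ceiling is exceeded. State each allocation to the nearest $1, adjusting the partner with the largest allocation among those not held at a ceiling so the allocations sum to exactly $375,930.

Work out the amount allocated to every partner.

Becker: $30,386; Vance: $51,402; Ibarra: $100,500; Delacroix: $116,149; Okafor: $54,993; Orozco: $22,500

Sum of capital contributed: 770,417.
Unconstrained shares: Becker 27,084.03; Vance 45,816.68; Ibarra 119,911.90; Delacroix 103,528.27; Okafor 49,017.67; Orozco 30,571.45.
Held at cap: Ibarra ($100,500), Orozco ($22,500); balance $252,930 reallocated over remaining capital contributed 462,022.
Redistributed shares: Becker 30,385.74 → $30,386; Vance 51,402.02 → $51,402; Delacroix 116,149.01 → $116,149; Okafor 54,993.23 → $54,993.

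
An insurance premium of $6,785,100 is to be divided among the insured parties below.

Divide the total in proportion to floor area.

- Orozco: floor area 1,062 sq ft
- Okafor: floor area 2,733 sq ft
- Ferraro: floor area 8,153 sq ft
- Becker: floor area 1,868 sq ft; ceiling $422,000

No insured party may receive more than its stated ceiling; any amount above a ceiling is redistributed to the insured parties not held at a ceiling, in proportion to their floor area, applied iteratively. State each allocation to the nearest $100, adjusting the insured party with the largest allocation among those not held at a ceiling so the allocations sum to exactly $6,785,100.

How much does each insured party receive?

Sum of floor area: 13,816.
Unconstrained shares: Orozco 521,553.00; Okafor 1,342,188.64; Ferraro 4,003,975.12; Becker 917,383.24.
Held at cap: Becker ($422,000); residual $6,363,100 reallocated over remaining floor area 11,948.
Redistributed shares: Orozco 565,585.22 → $565,600; Okafor 1,455,503.21 → $1,455,500; Ferraro 4,342,011.58 → $4,342,000.

Orozco: $565,600 | Okafor: $1,455,500 | Ferraro: $4,342,000 | Becker: $422,000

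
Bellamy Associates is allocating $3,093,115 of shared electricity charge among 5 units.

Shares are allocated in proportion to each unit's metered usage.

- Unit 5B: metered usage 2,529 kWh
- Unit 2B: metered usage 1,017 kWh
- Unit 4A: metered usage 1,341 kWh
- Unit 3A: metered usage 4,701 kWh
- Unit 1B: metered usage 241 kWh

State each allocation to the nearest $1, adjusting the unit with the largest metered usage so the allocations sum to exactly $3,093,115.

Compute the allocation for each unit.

Sum of metered usage: 9,829.
Raw shares: Unit 5B 2,529/9,829 × $3,093,115 = 795,857.95; Unit 2B 1,017/9,829 × $3,093,115 = 320,042.52; Unit 4A 1,341/9,829 × $3,093,115 = 422,002.97; Unit 3A 4,701/9,829 × $3,093,115 = 1,479,370.60; Unit 1B 241/9,829 × $3,093,115 = 75,840.95.
After rounding ($1): Unit 5B $795,858; Unit 2B $320,043; Unit 4A $422,003; Unit 3A $1,479,371; Unit 1B $75,841. Sum = $3,093,116.
Difference $3,093,115 − $3,093,116 = −$1 applied to largest metered usage (Unit 3A): Unit 3A becomes $1,479,370.

Unit 5B: $795,858 | Unit 2B: $320,043 | Unit 4A: $422,003 | Unit 3A: $1,479,370 | Unit 1B: $75,841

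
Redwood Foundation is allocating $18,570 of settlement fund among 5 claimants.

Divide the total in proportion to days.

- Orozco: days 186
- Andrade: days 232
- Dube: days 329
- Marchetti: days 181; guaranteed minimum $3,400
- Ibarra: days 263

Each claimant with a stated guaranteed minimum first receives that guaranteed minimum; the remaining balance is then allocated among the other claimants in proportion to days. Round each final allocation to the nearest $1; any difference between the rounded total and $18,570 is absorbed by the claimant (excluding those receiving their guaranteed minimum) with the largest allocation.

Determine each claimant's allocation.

Orozco: $2,794 | Andrade: $3,485 | Dube: $4,941 | Marchetti: $3,400 | Ibarra: $3,950

Minimums first: Marchetti $3,400. Remaining pool $15,170.
Remaining pool split over remaining days 1,010: Orozco 2,793.68 → $2,794; Andrade 3,484.59 → $3,485; Dube 4,941.51 → $4,942; Ibarra 3,950.21 → $3,950.
Rounding difference −$1 applied to Dube → $4,941.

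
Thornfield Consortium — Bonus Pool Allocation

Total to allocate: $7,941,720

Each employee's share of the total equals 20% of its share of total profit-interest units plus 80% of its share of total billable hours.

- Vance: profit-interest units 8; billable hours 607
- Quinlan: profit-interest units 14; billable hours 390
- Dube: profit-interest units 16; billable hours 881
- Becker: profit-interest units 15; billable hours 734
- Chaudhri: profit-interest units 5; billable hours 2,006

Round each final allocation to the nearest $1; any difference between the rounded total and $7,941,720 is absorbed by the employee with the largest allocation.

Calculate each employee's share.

Vance: $1,054,184 · Quinlan: $919,950 · Dube: $1,650,231 · Becker: $1,420,605 · Chaudhri: $2,896,750

Profit-interest units total 58; billable hours total 4,618.
Composite weights (20% profit-interest units + 80% billable hours): Vance 0.1327; Quinlan 0.1158; Dube 0.2078; Becker 0.1789; Chaudhri 0.3648.
Proportional shares: Vance 1,054,183.54; Quinlan 919,949.60; Dube 1,650,230.61; Becker 1,420,604.95; Chaudhri 2,896,751.29.
Rounded to nearest $1: Vance $1,054,184; Quinlan $919,950; Dube $1,650,231; Becker $1,420,605; Chaudhri $2,896,751. Sum = $7,941,721.
Difference $7,941,720 − $7,941,721 = −$1 applied to largest allocation (Chaudhri): Chaudhri becomes $2,896,750.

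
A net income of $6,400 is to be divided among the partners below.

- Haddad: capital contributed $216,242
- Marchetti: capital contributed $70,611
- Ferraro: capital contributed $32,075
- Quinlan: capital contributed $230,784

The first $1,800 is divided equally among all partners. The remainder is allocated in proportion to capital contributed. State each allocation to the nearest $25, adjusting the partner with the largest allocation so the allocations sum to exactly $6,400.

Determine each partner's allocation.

Haddad: $2,250; Marchetti: $1,050; Ferraro: $725; Quinlan: $2,375

First tranche $1,800 split equally: $450 each.
Remainder $4,600 by capital contributed (total 549,712): Haddad 1,809.52 → $1,800; Marchetti 590.87 → $600; Ferraro 268.40 → $275; Quinlan 1,931.20 → $1,925.
Totals: Haddad $450 + $1,800 = $2,250; Marchetti $450 + $600 = $1,050; Ferraro $450 + $275 = $725; Quinlan $450 + $1,925 = $2,375.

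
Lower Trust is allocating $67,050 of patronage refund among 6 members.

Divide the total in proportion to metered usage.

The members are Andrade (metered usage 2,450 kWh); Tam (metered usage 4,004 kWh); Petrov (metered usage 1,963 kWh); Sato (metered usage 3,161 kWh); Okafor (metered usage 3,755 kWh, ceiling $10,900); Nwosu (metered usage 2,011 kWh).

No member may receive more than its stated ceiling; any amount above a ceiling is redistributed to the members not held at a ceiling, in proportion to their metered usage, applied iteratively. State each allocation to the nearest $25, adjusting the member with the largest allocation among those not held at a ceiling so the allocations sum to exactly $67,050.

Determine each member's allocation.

Andrade: $10,125 | Tam: $16,575 | Petrov: $8,100 | Sato: $13,050 | Okafor: $10,900 | Nwosu: $8,300

Metered usage total: 17,344.
Pro-rata shares before constraints: Andrade 9,471.43; Tam 15,479.02; Petrov 7,588.74; Sato 12,220.08; Okafor 14,516.42; Nwosu 7,774.31.
Capped: Okafor ($10,900); remaining pool $56,150 reallocated over remaining metered usage 13,589.
Shares after redistribution: Andrade 10,123.45 → $10,125; Tam 16,544.60 → $16,550; Petrov 8,111.15 → $8,100; Sato 13,061.31 → $13,050; Nwosu 8,309.49 → $8,300.
Rounding difference +$25 applied to Tam → $16,575.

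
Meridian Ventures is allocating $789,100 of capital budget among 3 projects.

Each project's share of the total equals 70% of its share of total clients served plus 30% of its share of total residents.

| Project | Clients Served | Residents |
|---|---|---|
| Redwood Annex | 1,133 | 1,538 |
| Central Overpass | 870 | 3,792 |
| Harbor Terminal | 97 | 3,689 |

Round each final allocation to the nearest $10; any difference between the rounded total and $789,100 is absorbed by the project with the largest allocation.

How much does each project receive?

Redwood Annex: $338,390; Central Overpass: $328,370; Harbor Terminal: $122,340

Totals — clients served 2,100, residents 9,019.
Composite weights (70% clients served + 30% residents): Redwood Annex 0.4288; Central Overpass 0.4161; Harbor Terminal 0.1550.
Proportional shares: Redwood Annex 338,386.07; Central Overpass 328,371.12; Harbor Terminal 122,342.81.
After rounding ($10): Redwood Annex $338,390; Central Overpass $328,370; Harbor Terminal $122,340. Sum = $789,100.
No rounding difference to absorb.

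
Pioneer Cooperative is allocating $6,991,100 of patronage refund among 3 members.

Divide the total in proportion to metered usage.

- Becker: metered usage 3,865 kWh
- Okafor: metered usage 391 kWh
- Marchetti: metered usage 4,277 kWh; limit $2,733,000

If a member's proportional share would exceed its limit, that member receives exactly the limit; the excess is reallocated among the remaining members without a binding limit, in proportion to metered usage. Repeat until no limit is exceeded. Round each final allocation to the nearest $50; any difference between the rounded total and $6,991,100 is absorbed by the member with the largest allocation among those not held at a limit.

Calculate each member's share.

Becker: $3,866,900 · Okafor: $391,200 · Marchetti: $2,733,000

Total metered usage = 8,533.
Pro-rata shares before constraints: Becker 3,166,600.43; Okafor 320,346.90; Marchetti 3,504,152.67.
Capped: Marchetti ($2,733,000); balance $4,258,100 reallocated over remaining metered usage 4,256.
Shares after redistribution: Becker 3,866,907.07 → $3,866,900; Okafor 391,192.93 → $391,200.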